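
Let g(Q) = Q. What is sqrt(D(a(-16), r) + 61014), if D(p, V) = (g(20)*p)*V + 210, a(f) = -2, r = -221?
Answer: 4*sqrt(4379) ≈ 264.70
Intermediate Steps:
D(p, V) = 210 + 20*V*p (D(p, V) = (20*p)*V + 210 = 20*V*p + 210 = 210 + 20*V*p)
sqrt(D(a(-16), r) + 61014) = sqrt((210 + 20*(-221)*(-2)) + 61014) = sqrt((210 + 8840) + 61014) = sqrt(9050 + 61014) = sqrt(70064) = 4*sqrt(4379)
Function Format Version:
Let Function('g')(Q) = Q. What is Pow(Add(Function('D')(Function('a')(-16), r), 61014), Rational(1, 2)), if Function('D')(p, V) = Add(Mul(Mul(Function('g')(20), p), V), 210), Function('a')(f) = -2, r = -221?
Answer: Mul(4, Pow(4379, Rational(1, 2))) ≈ 264.70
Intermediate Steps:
Function('D')(p, V) = Add(210, Mul(20, V, p)) (Function('D')(p, V) = Add(Mul(Mul(20, p), V), 210) = Add(Mul(20, V, p), 210) = Add(210, Mul(20, V, p)))
Pow(Add(Function('D')(Function('a')(-16), r), 61014), Rational(1, 2)) = Pow(Add(Add(210, Mul(20, -221, -2)), 61014), Rational(1, 2)) = Pow(Add(Add(210, 8840), 61014), Rational(1, 2)) = Pow(Add(9050, 61014), Rational(1, 2)) = Pow(70064, Rational(1, 2)) = Mul(4, Pow(4379, Rational(1, 2)))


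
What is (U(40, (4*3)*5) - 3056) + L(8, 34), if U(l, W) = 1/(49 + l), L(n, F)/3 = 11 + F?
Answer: -259968/89 ≈ -2921.0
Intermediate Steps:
L(n, F) = 33 + 3*F (L(n, F) = 3*(11 + F) = 33 + 3*F)
(U(40, (4*3)*5) - 3056) + L(8, 34) = (1/(49 + 40) - 3056) + (33 + 3*34) = (1/89 - 3056) + (33 + 102) = (1/89 - 3056) + 135 = -271983/89 + 135 = -259968/89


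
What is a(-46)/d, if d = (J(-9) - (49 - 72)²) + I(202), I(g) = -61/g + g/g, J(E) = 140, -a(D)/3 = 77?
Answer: 46662/78437 ≈ 0.59490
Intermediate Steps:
a(D) = -231 (a(D) = -3*77 = -231)
I(g) = 1 - 61/g (I(g) = -61/g + 1 = 1 - 61/g)
d = -78437/202 (d = (140 - (49 - 72)²) + (-61 + 202)/202 = (140 - 1*(-23)²) + (1/202)*141 = (140 - 1*529) + 141/202 = (140 - 529) + 141/202 = -389 + 141/202 = -78437/202 ≈ -388.30)
a(-46)/d = -231/(-78437/202) = -231*(-202/78437) = 46662/78437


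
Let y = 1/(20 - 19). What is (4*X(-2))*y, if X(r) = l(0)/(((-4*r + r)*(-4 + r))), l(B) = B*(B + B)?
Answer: 0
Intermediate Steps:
y = 1 (y = 1/1 = 1)
l(B) = 2*B² (l(B) = B*(2*B) = 2*B²)
X(r) = 0 (X(r) = (2*0²)/(((-4*r + r)*(-4 + r))) = (2*0)/(((-3*r)*(-4 + r))) = 0/((-3*r*(-4 + r))) = 0*(-1/(3*r*(-4 + r))) = 0)
(4*X(-2))*y = (4*0)*1 = 0*1 = 0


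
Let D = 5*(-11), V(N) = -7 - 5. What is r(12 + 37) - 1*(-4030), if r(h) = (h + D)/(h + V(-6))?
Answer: 149104/37 ≈ 4029.8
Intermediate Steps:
V(N) = -12
D = -55
r(h) = (-55 + h)/(-12 + h) (r(h) = (h - 55)/(h - 12) = (-55 + h)/(-12 + h))
r(12 + 37) - 1*(-4030) = (-55 + (12 + 37))/(-12 + (12 + 37)) - 1*(-4030) = (-55 + 49)/(-12 + 49) + 4030 = -6/37 + 4030 = 149104/37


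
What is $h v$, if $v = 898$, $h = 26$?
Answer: $23348$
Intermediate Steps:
$h v = 26 \cdot 898 = 23348$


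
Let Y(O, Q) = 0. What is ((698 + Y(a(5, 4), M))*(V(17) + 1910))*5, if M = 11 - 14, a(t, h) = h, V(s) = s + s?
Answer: 6784560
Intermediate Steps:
V(s) = 2*s
M = -3
((698 + Y(a(5, 4), M))*(V(17) + 1910))*5 = ((698 + 0)*(2*17 + 1910))*5 = (698*(34 + 1910))*5 = (698*1944)*5 = 1356912*5 = 6784560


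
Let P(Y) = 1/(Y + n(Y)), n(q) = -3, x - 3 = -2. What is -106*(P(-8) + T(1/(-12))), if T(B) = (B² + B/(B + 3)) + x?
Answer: -2607653/27720 ≈ -94.071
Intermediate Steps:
x = 1 (x = 3 - 2 = 1)
T(B) = 1 + B² + B/(3 + B) (T(B) = (B² + B/(B + 3)) + 1 = (B² + B/(3 + B)) + 1 = 1 + B² + B/(3 + B))
P(Y) = 1/(-3 + Y) (P(Y) = 1/(Y - 3) = 1/(-3 + Y))
-106*(P(-8) + T(1/(-12))) = -106*(1/(-3 - 8) + (3 + (1/(-12))³ + 2/(-12) + 3*(1/(-12))²)/(3 + 1/(-12))) = -106*(1/(-11) + (3 + (-1/12)³ + 2*(-1/12) + 3*(-1/12)²)/(3 - 1/12)) = -106*(-1/11 + (3 - 1/1728 - ⅙ + 3*(1/144))/(35/12)) = -106*(-1/11 + 12*(3 - 1/1728 - ⅙ + 1/48)/35) = -106*(-1/11 + (12/35)*(4931/1728)) = -106*(-1/11 + 4931/5040) = -106*49201/55440 = -2607653/27720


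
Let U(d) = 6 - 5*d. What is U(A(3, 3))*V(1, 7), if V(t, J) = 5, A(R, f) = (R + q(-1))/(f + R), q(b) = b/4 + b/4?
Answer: 235/12 ≈ 19.583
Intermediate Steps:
q(b) = b/2 (q(b) = b*(¼) + b*(¼) = b/4 + b/4 = b/2)
A(R, f) = (-½ + R)/(R + f) (A(R, f) = (R + (½)*(-1))/(f + R) = (R - ½)/(R + f) = (-½ + R)/(R + f))
U(A(3, 3))*V(1, 7) = (6 - 5*(-½ + 3)/(3 + 3))*5 = (6 - 5*5/(6*2))*5 = (6 - 5*5/12)*5 = (6 - 25/12)*5 = (47/12)*5 = 235/12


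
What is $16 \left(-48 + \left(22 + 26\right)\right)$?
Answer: $0$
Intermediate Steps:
$16 \left(-48 + \left(22 + 26\right)\right) = 16 \left(-48 + 48\right) = 16 \cdot 0 = 0$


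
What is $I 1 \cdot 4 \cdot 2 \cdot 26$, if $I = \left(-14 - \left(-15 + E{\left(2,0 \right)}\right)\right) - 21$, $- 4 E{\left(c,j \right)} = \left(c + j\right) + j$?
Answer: $-4056$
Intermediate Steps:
$E{\left(c,j \right)} = - \frac{j}{2} - \frac{c}{4}$ ($E{\left(c,j \right)} = - \frac{\left(c + j\right) + j}{4} = - \frac{c + 2 j}{4} = - \frac{j}{2} - \frac{c}{4}$)
$I = - \frac{39}{2}$ ($I = \left(-14 - \left(-15 + 0 - \frac{1}{2}\right)\right) - 21 = \left(-14 + \left(15 - \left(0 - \frac{1}{2}\right)\right)\right) - 21 = \left(-14 + \left(15 - - \frac{1}{2}\right)\right) - 21 = \left(-14 + \left(15 + \frac{1}{2}\right)\right) - 21 = \left(-14 + \frac{31}{2}\right) - 21 = \frac{3}{2} - 21 = - \frac{39}{2} \approx -19.5$)
$I 1 \cdot 4 \cdot 2 \cdot 26 = - \frac{39 \cdot 1 \cdot 4 \cdot 2}{2} \cdot 26 = - \frac{39 \cdot 4 \cdot 2}{2} \cdot 26 = \left(- \frac{39}{2}\right) 8 \cdot 26 = \left(-156\right) 26 = -4056$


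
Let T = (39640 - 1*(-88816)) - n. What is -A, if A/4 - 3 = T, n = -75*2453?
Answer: -1249736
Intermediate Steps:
n = -183975
T = 312431 (T = (39640 - 1*(-88816)) - 1*(-183975) = (39640 + 88816) + 183975 = 128456 + 183975 = 312431)
A = 1249736 (A = 12 + 4*312431 = 12 + 1249724 = 1249736)
-A = -1*1249736 = -1249736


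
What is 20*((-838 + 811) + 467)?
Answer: 8800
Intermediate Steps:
20*((-838 + 811) + 467) = 20*(-27 + 467) = 20*440 = 8800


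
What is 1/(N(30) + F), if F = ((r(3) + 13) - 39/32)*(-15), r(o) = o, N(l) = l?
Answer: -32/6135 ≈ -0.0052160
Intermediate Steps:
F = -7095/32 (F = ((3 + 13) - 39/32)*(-15) = (16 - 39*1/32)*(-15) = (16 - 39/32)*(-15) = (473/32)*(-15) = -7095/32 ≈ -221.72)
1/(N(30) + F) = 1/(30 - 7095/32) = 1/(-6135/32) = -32/6135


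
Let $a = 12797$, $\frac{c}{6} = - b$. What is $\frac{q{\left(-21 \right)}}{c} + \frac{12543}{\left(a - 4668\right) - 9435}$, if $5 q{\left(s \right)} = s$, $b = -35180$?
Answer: $- \frac{2206318271}{229725400} \approx -9.6042$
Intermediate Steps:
$q{\left(s \right)} = \frac{s}{5}$
$c = 211080$ ($c = 6 \left(\left(-1\right) \left(-35180\right)\right) = 6 \cdot 35180 = 211080$)
$\frac{q{\left(-21 \right)}}{c} + \frac{12543}{\left(a - 4668\right) - 9435} = \frac{\frac{1}{5} \left(-21\right)}{211080} + \frac{12543}{\left(12797 - 4668\right) - 9435} = \left(- \frac{21}{5}\right) \frac{1}{211080} + \frac{12543}{8129 - 9435} = - \frac{7}{351800} + \frac{12543}{-1306} = - \frac{7}{351800} + 12543 \left(- \frac{1}{1306}\right) = - \frac{7}{351800} - \frac{12543}{1306} = - \frac{2206318271}{229725400}$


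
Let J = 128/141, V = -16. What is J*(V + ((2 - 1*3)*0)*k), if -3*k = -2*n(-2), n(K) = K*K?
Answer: -2048/141 ≈ -14.525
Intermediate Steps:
n(K) = K**2
k = 8/3 (k = -(-2)*(-2)**2/3 = -(-2)*4/3 = -1/3*(-8) = 8/3 ≈ 2.6667)
J = 128/141 (J = 128*(1/141) = 128/141 ≈ 0.90780)
J*(V + ((2 - 1*3)*0)*k) = 128*(-16 + ((2 - 1*3)*0)*(8/3))/141 = 128*(-16 + ((2 - 3)*0)*(8/3))/141 = 128*(-16 - 1*0*(8/3))/141 = 128*(-16 + 0*(8/3))/141 = 128*(-16 + 0)/141 = (128/141)*(-16) = -2048/141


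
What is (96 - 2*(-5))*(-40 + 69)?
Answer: 3074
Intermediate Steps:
(96 - 2*(-5))*(-40 + 69) = (96 + 10)*29 = 106*29 = 3074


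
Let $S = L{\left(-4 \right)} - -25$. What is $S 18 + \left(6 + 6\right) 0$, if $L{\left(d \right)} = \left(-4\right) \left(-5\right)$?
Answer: $810$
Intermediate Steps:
$L{\left(d \right)} = 20$
$S = 45$ ($S = 20 - -25 = 20 + 25 = 45$)
$S 18 + \left(6 + 6\right) 0 = 45 \cdot 18 + \left(6 + 6\right) 0 = 810 + 12 \cdot 0 = 810 + 0 = 810$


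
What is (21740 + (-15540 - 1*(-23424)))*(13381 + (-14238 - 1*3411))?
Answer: -126435232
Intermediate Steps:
(21740 + (-15540 - 1*(-23424)))*(13381 + (-14238 - 1*3411)) = (21740 + (-15540 + 23424))*(13381 + (-14238 - 3411)) = (21740 + 7884)*(13381 - 17649) = 29624*(-4268) = -126435232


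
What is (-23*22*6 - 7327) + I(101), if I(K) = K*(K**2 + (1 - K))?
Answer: 1009838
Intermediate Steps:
I(K) = K*(1 + K**2 - K)
(-23*22*6 - 7327) + I(101) = (-23*22*6 - 7327) + 101*(1 + 101**2 - 1*101) = (-506*6 - 7327) + 101*(1 + 10201 - 101) = (-3036 - 7327) + 101*10101 = -10363 + 1020201 = 1009838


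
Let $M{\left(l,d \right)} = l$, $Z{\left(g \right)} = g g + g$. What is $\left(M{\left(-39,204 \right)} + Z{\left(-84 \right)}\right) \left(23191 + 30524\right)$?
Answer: $372406095$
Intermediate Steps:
$Z{\left(g \right)} = g + g^{2}$ ($Z{\left(g \right)} = g^{2} + g = g + g^{2}$)
$\left(M{\left(-39,204 \right)} + Z{\left(-84 \right)}\right) \left(23191 + 30524\right) = \left(-39 - 84 \left(1 - 84\right)\right) \left(23191 + 30524\right) = \left(-39 - -6972\right) 53715 = \left(-39 + 6972\right) 53715 = 6933 \cdot 53715 = 372406095$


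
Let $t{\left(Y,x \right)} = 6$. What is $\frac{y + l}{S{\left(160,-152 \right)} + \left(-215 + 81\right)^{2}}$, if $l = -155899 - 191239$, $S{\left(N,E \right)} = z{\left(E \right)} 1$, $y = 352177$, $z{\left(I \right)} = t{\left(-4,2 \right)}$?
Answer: $\frac{5039}{17962} \approx 0.28054$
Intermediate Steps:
$z{\left(I \right)} = 6$
$S{\left(N,E \right)} = 6$ ($S{\left(N,E \right)} = 6 \cdot 1 = 6$)
$l = -347138$ ($l = -155899 - 191239 = -347138$)
$\frac{y + l}{S{\left(160,-152 \right)} + \left(-215 + 81\right)^{2}} = \frac{352177 - 347138}{6 + \left(-215 + 81\right)^{2}} = \frac{5039}{6 + \left(-134\right)^{2}} = \frac{5039}{6 + 17956} = \frac{5039}{17962}$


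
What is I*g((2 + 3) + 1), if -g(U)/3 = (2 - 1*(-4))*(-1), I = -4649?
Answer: -83682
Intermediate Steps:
g(U) = 18 (g(U) = -3*(2 - 1*(-4))*(-1) = -3*(2 + 4)*(-1) = -18*(-1) = -3*(-6) = 18)
I*g((2 + 3) + 1) = -4649*18 = -83682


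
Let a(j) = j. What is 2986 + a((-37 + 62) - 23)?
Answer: 2988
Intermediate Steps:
2986 + a((-37 + 62) - 23) = 2986 + ((-37 + 62) - 23) = 2986 + (25 - 23) = 2986 + 2 = 2988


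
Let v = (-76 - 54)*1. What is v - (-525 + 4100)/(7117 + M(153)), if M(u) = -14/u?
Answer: -142102285/1088887 ≈ -130.50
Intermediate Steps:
v = -130 (v = -130*1 = -130)
v - (-525 + 4100)/(7117 + M(153)) = -130 - (-525 + 4100)/(7117 - 14/153) = -130 - 3575/(7117 - 14*1/153) = -130 - 3575/(7117 - 14/153) = -130 - 3575/1088887/153 = -130 - 3575*153/1088887 = -130 - 1*546975/1088887 = -130 - 546975/1088887 = -142102285/1088887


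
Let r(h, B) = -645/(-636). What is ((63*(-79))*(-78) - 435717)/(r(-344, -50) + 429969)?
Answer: -10072332/91153643 ≈ -0.11050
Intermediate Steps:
r(h, B) = 215/212 (r(h, B) = -645*(-1/636) = 215/212)
((63*(-79))*(-78) - 435717)/(r(-344, -50) + 429969) = ((63*(-79))*(-78) - 435717)/(215/212 + 429969) = (-4977*(-78) - 435717)/(91153643/212) = (388206 - 435717)*(212/91153643) = -47511*212/91153643 = -10072332/91153643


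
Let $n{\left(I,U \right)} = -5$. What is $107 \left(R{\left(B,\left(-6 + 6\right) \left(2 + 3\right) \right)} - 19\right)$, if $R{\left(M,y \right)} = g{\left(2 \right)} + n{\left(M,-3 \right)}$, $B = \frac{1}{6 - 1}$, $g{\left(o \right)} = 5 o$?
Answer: $-1498$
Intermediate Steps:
$B = \frac{1}{5} \approx 0.2$
$R{\left(M,y \right)} = 5$ ($R{\left(M,y \right)} = 5 \cdot 2 - 5 = 10 - 5 = 5$)
$107 \left(R{\left(B,\left(-6 + 6\right) \left(2 + 3\right) \right)} - 19\right) = 107 \left(5 - 19\right) = 107 \left(-14\right) = -1498$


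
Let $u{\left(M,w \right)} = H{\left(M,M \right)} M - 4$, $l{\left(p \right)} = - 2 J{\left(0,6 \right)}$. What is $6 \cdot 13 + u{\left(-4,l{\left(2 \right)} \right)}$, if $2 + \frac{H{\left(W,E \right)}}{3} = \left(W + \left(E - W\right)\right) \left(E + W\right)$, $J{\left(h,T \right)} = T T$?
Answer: $-286$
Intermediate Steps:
$J{\left(h,T \right)} = T^{2}$
$l{\left(p \right)} = -72$ ($l{\left(p \right)} = - 2 \cdot 6^{2} = \left(-2\right) 36 = -72$)
$H{\left(W,E \right)} = -6 + 3 E \left(E + W\right)$ ($H{\left(W,E \right)} = -6 + 3 \left(W + \left(E - W\right)\right) \left(E + W\right) = -6 + 3 E \left(E + W\right)$)
$u{\left(M,w \right)} = -4 + M \left(-6 + 6 M^{2}\right)$ ($u{\left(M,w \right)} = \left(-6 + 3 M^{2} + 3 M M\right) M - 4 = \left(-6 + 3 M^{2} + 3 M^{2}\right) M - 4 = \left(-6 + 6 M^{2}\right) M - 4 = M \left(-6 + 6 M^{2}\right) - 4 = -4 + M \left(-6 + 6 M^{2}\right)$)
$6 \cdot 13 + u{\left(-4,l{\left(2 \right)} \right)} = 6 \cdot 13 - \left(-20 + 384\right) = 78 + \left(-4 + 24 + 6 \left(-64\right)\right) = 78 - 364 = -286$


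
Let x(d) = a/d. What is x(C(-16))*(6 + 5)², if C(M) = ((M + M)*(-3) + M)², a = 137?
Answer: 16577/6400 ≈ 2.5902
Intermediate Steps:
C(M) = 25*M² (C(M) = ((2*M)*(-3) + M)² = (-6*M + M)² = (-5*M)² = 25*M²)
x(d) = 137/d
x(C(-16))*(6 + 5)² = (137/((25*(-16)²)))*(6 + 5)² = (137/((25*256)))*11² = (137/6400)*121 = 16577/6400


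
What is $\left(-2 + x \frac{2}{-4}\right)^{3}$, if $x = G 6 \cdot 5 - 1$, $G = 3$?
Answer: $- \frac{804357}{8} \approx -1.0054 \cdot 10^{5}$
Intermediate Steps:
$x = 89$ ($x = 3 \cdot 6 \cdot 5 - 1 = 18 \cdot 5 - 1 = 90 - 1 = 89$)
$\left(-2 + x \frac{2}{-4}\right)^{3} = \left(-2 + 89 \frac{2}{-4}\right)^{3} = \left(-2 + 89 \cdot 2 \left(- \frac{1}{4}\right)\right)^{3} = \left(-2 + 89 \left(- \frac{1}{2}\right)\right)^{3} = \left(-2 - \frac{89}{2}\right)^{3} = \left(- \frac{93}{2}\right)^{3} = - \frac{804357}{8}$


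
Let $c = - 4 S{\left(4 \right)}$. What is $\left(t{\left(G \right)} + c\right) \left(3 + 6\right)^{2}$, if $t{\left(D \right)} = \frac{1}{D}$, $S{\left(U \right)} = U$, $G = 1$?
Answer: $-1215$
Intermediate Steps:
$c = -16$ ($c = \left(-4\right) 4 = -16$)
$\left(t{\left(G \right)} + c\right) \left(3 + 6\right)^{2} = \left(1^{-1} - 16\right) \left(3 + 6\right)^{2} = \left(1 - 16\right) 9^{2} = \left(-15\right) 81 = -1215$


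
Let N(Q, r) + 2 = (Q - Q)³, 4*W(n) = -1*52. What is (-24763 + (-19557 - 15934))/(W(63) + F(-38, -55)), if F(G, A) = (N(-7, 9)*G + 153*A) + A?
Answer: 60254/8407 ≈ 7.1671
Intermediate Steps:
W(n) = -13 (W(n) = (-1*52)/4 = (¼)*(-52) = -13)
N(Q, r) = -2 (N(Q, r) = -2 + (Q - Q)³ = -2 + 0³ = -2 + 0 = -2)
F(G, A) = -2*G + 154*A (F(G, A) = (-2*G + 153*A) + A = -2*G + 154*A)
(-24763 + (-19557 - 15934))/(W(63) + F(-38, -55)) = (-24763 + (-19557 - 15934))/(-13 + (-2*(-38) + 154*(-55))) = (-24763 - 35491)/(-13 + (76 - 8470)) = -60254/(-13 - 8394) = -60254/(-8407) = -60254*(-1/8407) = 60254/8407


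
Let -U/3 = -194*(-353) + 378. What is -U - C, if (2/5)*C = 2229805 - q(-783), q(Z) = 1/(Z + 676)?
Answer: -574368780/107 ≈ -5.3679e+6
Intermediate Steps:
q(Z) = 1/(676 + Z)
U = -206580 (U = -3*(-194*(-353) + 378) = -3*(68482 + 378) = -3*68860 = -206580)
C = 596472840/107 (C = 5*(2229805 - 1/(676 - 783))/2 = 5*(2229805 - 1/(-107))/2 = 5*(2229805 - 1*(-1/107))/2 = 5*(2229805 + 1/107)/2 = (5/2)*(238589136/107) = 596472840/107 ≈ 5.5745e+6)
-U - C = -1*(-206580) - 1*596472840/107 = 206580 - 596472840/107 = -574368780/107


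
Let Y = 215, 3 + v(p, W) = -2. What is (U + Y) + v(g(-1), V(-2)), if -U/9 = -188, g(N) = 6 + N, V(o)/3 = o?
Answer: 1902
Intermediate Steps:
V(o) = 3*o
v(p, W) = -5 (v(p, W) = -3 - 2 = -5)
U = 1692 (U = -9*(-188) = 1692)
(U + Y) + v(g(-1), V(-2)) = (1692 + 215) - 5 = 1907 - 5 = 1902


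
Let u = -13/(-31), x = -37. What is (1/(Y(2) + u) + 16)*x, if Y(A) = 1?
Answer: -27195/44 ≈ -618.07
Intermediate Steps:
u = 13/31 (u = -13*(-1/31) = 13/31 ≈ 0.41935)
(1/(Y(2) + u) + 16)*x = (1/(1 + 13/31) + 16)*(-37) = (1/(44/31) + 16)*(-37) = (31/44 + 16)*(-37) = (735/44)*(-37) = -27195/44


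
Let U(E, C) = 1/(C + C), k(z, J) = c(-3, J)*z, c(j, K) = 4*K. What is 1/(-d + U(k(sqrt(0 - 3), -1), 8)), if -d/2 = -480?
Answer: -16/15359 ≈ -0.0010417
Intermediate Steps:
d = 960 (d = -2*(-480) = 960)
k(z, J) = 4*J*z (k(z, J) = (4*J)*z = 4*J*z)
U(E, C) = 1/(2*C)
1/(-d + U(k(sqrt(0 - 3), -1), 8)) = 1/(-1*960 + (1/2)/8) = 1/(-960 + (1/2)*(1/8)) = 1/(-960 + 1/16) = 1/(-15359/16) = -16/15359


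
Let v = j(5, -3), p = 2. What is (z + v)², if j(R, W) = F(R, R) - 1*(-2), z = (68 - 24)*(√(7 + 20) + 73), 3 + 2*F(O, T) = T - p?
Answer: 10382068 + 848496*√3 ≈ 1.1852e+7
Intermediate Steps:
F(O, T) = -5/2 + T/2 (F(O, T) = -3/2 + (T - 1*2)/2 = -3/2 + (T - 2)/2 = -3/2 + (-2 + T)/2 = -3/2 + (-1 + T/2) = -5/2 + T/2)
z = 3212 + 132*√3 (z = 44*(√27 + 73) = 44*(3*√3 + 73) = 44*(73 + 3*√3) = 3212 + 132*√3 ≈ 3440.6)
j(R, W) = -½ + R/2 (j(R, W) = (-5/2 + R/2) - 1*(-2) = (-5/2 + R/2) + 2 = -½ + R/2)
v = 2 (v = -½ + (½)*5 = -½ + 5/2 = 2)
(z + v)² = ((3212 + 132*√3) + 2)² = (3214 + 132*√3)²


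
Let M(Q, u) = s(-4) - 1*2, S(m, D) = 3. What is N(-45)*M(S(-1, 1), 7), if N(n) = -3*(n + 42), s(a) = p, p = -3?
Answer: -45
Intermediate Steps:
s(a) = -3
N(n) = -126 - 3*n (N(n) = -3*(42 + n) = -126 - 3*n)
M(Q, u) = -5 (M(Q, u) = -3 - 1*2 = -3 - 2 = -5)
N(-45)*M(S(-1, 1), 7) = (-126 - 3*(-45))*(-5) = (-126 + 135)*(-5) = 9*(-5) = -45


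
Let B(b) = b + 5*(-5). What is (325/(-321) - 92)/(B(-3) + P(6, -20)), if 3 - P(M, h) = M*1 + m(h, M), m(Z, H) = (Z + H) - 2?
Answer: 29857/4815 ≈ 6.2008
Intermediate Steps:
B(b) = -25 + b (B(b) = b - 25 = -25 + b)
m(Z, H) = -2 + H + Z (m(Z, H) = (H + Z) - 2 = -2 + H + Z)
P(M, h) = 5 - h - 2*M (P(M, h) = 3 - (M*1 + (-2 + M + h)) = 3 - (M + (-2 + M + h)) = 3 - (-2 + h + 2*M) = 3 + (2 - h - 2*M) = 5 - h - 2*M)
(325/(-321) - 92)/(B(-3) + P(6, -20)) = (325/(-321) - 92)/((-25 - 3) + (5 - 1*(-20) - 2*6)) = (325*(-1/321) - 92)/(-28 + (5 + 20 - 12)) = (-325/321 - 92)/(-28 + 13) = -29857/321/(-15) = -29857/321*(-1/15) = 29857/4815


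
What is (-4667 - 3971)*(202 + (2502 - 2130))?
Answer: -4958212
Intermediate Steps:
(-4667 - 3971)*(202 + (2502 - 2130)) = -8638*(202 + 372) = -8638*574 = -4958212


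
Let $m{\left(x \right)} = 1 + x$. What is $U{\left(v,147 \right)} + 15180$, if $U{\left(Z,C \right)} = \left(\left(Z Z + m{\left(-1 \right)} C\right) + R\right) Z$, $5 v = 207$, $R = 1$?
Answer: $\frac{10772418}{125} \approx 86179.0$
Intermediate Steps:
$v = \frac{207}{5}$ ($v = \frac{1}{5} \cdot 207 = \frac{207}{5} \approx 41.4$)
$U{\left(Z,C \right)} = Z \left(1 + Z^{2}\right)$ ($U{\left(Z,C \right)} = \left(\left(Z Z + \left(1 - 1\right) C\right) + 1\right) Z = \left(\left(Z^{2} + 0 C\right) + 1\right) Z = \left(\left(Z^{2} + 0\right) + 1\right) Z = \left(Z^{2} + 1\right) Z = \left(1 + Z^{2}\right) Z = Z \left(1 + Z^{2}\right)$)
$U{\left(v,147 \right)} + 15180 = \left(\frac{207}{5} + \left(\frac{207}{5}\right)^{3}\right) + 15180 = \left(\frac{207}{5} + \frac{8869743}{125}\right) + 15180 = \frac{8874918}{125} + 15180 = \frac{10772418}{125}$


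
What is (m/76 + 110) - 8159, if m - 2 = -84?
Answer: -305903/38 ≈ -8050.1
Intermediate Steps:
m = -82 (m = 2 - 84 = -82)
(m/76 + 110) - 8159 = (-82/76 + 110) - 8159 = ((1/76)*(-82) + 110) - 8159 = (-41/38 + 110) - 8159 = 4139/38 - 8159 = -305903/38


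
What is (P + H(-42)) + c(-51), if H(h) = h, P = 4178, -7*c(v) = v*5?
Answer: 29207/7 ≈ 4172.4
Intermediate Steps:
c(v) = -5*v/7 (c(v) = -v*5/7 = -5*v/7)
(P + H(-42)) + c(-51) = (4178 - 42) - 5/7*(-51) = 4136 + 255/7 = 29207/7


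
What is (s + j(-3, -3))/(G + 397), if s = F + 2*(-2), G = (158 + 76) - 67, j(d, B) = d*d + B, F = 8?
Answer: 5/282 ≈ 0.017731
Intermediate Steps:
j(d, B) = B + d² (j(d, B) = d² + B = B + d²)
G = 167 (G = 234 - 67 = 167)
s = 4 (s = 8 + 2*(-2) = 8 - 4 = 4)
(s + j(-3, -3))/(G + 397) = (4 + (-3 + (-3)²))/(167 + 397) = (4 + (-3 + 9))/564 = (4 + 6)*(1/564) = 10*(1/564) = 5/282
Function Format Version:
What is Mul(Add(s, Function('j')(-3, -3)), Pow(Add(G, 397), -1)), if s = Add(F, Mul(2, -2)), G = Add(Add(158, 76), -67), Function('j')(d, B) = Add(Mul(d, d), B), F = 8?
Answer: Rational(5, 282) ≈ 0.017731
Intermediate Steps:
Function('j')(d, B) = Add(B, Pow(d, 2)) (Function('j')(d, B) = Add(Pow(d, 2), B) = Add(B, Pow(d, 2)))
G = 167 (G = Add(234, -67) = 167)
s = 4 (s = Add(8, Mul(2, -2)) = Add(8, -4) = 4)
Mul(Add(s, Function('j')(-3, -3)), Pow(Add(G, 397), -1)) = Mul(Add(4, Add(-3, Pow(-3, 2))), Pow(Add(167, 397), -1)) = Mul(Add(4, Add(-3, 9)), Pow(564, -1)) = Mul(Add(4, 6), Rational(1, 564)) = Mul(10, Rational(1, 564)) = Rational(5, 282)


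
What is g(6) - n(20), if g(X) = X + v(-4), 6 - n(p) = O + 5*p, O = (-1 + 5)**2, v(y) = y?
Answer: 112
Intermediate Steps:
O = 16 (O = 4**2 = 16)
n(p) = -10 - 5*p (n(p) = 6 - (16 + 5*p) = 6 + (-16 - 5*p) = -10 - 5*p)
g(X) = -4 + X (g(X) = X - 4 = -4 + X)
g(6) - n(20) = (-4 + 6) - (-10 - 5*20) = 2 - (-10 - 100) = 2 - 1*(-110) = 2 + 110 = 112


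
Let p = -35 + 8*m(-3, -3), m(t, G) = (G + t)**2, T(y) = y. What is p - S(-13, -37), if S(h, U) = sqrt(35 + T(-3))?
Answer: 253 - 4*sqrt(2) ≈ 247.34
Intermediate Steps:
S(h, U) = 4*sqrt(2) (S(h, U) = sqrt(35 - 3) = sqrt(32) = 4*sqrt(2))
p = 253 (p = -35 + 8*(-3 - 3)**2 = -35 + 8*(-6)**2 = -35 + 8*36 = -35 + 288 = 253)
p - S(-13, -37) = 253 - 4*sqrt(2)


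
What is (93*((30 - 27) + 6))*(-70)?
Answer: -58590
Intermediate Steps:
(93*((30 - 27) + 6))*(-70) = (93*(3 + 6))*(-70) = (93*9)*(-70) = 837*(-70) = -58590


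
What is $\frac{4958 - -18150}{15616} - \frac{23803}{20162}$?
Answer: $\frac{11774481}{39356224} \approx 0.29918$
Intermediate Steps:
$\frac{4958 - -18150}{15616} - \frac{23803}{20162} = \left(4958 + 18150\right) \frac{1}{15616} - \frac{23803}{20162} = 23108 \cdot \frac{1}{15616} - \frac{23803}{20162} = \frac{5777}{3904} - \frac{23803}{20162} = \frac{11774481}{39356224}$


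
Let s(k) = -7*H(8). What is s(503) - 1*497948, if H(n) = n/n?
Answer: -497955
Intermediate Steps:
H(n) = 1
s(k) = -7 (s(k) = -7*1 = -7)
s(503) - 1*497948 = -7 - 1*497948 = -7 - 497948 = -497955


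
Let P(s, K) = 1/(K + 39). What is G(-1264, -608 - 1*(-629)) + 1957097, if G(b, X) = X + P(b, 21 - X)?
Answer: 76327603/39 ≈ 1.9571e+6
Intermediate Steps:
P(s, K) = 1/(39 + K)
G(b, X) = X + 1/(60 - X) (G(b, X) = X + 1/(39 + (21 - X)) = X + 1/(60 - X))
G(-1264, -608 - 1*(-629)) + 1957097 = (-1 + (-608 - 1*(-629))*(-60 + (-608 - 1*(-629))))/(-60 + (-608 - 1*(-629))) + 1957097 = (-1 + (-608 + 629)*(-60 + (-608 + 629)))/(-60 + (-608 + 629)) + 1957097 = (-1 + 21*(-60 + 21))/(-60 + 21) + 1957097 = (-1 + 21*(-39))/(-39) + 1957097 = -(-1 - 819)/39 + 1957097 = -1/39*(-820) + 1957097 = 820/39 + 1957097 = 76327603/39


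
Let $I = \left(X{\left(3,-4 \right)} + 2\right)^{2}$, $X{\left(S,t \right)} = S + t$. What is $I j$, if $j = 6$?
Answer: $6$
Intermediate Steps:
$I = 1$ ($I = \left(\left(3 - 4\right) + 2\right)^{2} = \left(-1 + 2\right)^{2} = 1^{2} = 1$)
$I j = 1 \cdot 6 = 6$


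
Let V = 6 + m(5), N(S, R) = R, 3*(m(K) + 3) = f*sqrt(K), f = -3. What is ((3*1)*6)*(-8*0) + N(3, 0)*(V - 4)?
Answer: 0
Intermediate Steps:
m(K) = -3 - sqrt(K) (m(K) = -3 + (-3*sqrt(K))/3 = -3 - sqrt(K))
V = 3 - sqrt(5) (V = 6 + (-3 - sqrt(5)) = 3 - sqrt(5) ≈ 0.76393)
((3*1)*6)*(-8*0) + N(3, 0)*(V - 4) = ((3*1)*6)*(-8*0) + 0*((3 - sqrt(5)) - 4) = (3*6)*0 + 0*(-1 - sqrt(5)) = 18*0 + 0 = 0 + 0 = 0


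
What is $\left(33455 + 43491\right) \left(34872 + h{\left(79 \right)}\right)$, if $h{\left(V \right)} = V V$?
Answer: $3163480898$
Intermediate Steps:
$h{\left(V \right)} = V^{2}$
$\left(33455 + 43491\right) \left(34872 + h{\left(79 \right)}\right) = \left(33455 + 43491\right) \left(34872 + 79^{2}\right) = 76946 \left(34872 + 6241\right) = 76946 \cdot 41113 = 3163480898$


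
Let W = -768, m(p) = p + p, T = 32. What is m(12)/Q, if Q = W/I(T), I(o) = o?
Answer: -1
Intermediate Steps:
m(p) = 2*p
Q = -24 (Q = -768/32 = -768*1/32 = -24)
m(12)/Q = (2*12)/(-24) = 24*(-1/24) = -1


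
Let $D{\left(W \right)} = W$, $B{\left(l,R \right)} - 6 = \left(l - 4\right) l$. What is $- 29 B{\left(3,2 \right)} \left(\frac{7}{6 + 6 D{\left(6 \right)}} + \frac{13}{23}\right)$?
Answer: $- \frac{2929}{46} \approx -63.674$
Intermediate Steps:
$B{\left(l,R \right)} = 6 + l \left(-4 + l\right)$ ($B{\left(l,R \right)} = 6 + \left(l - 4\right) l = 6 + \left(-4 + l\right) l = 6 + l \left(-4 + l\right)$)
$- 29 B{\left(3,2 \right)} \left(\frac{7}{6 + 6 D{\left(6 \right)}} + \frac{13}{23}\right) = - 29 \left(6 + 3^{2} - 12\right) \left(\frac{7}{6 + 6 \cdot 6} + \frac{13}{23}\right) = - 29 \left(6 + 9 - 12\right) \left(\frac{7}{6 + 36} + 13 \cdot \frac{1}{23}\right) = \left(-29\right) 3 \left(\frac{7}{42} + \frac{13}{23}\right) = - 87 \left(7 \cdot \frac{1}{42} + \frac{13}{23}\right) = - 87 \left(\frac{1}{6} + \frac{13}{23}\right) = \left(-87\right) \frac{101}{138} = - \frac{2929}{46}$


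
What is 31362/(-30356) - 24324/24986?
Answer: -380497569/189618754 ≈ -2.0066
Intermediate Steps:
31362/(-30356) - 24324/24986 = 31362*(-1/30356) - 24324*1/24986 = -15681/15178 - 12162/12493 = -380497569/189618754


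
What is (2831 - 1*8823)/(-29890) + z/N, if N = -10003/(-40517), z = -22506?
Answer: -278121446998/3050915 ≈ -91160.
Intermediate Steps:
N = 10003/40517 (N = -10003*(-1/40517) = 10003/40517 ≈ 0.24688)
(2831 - 1*8823)/(-29890) + z/N = (2831 - 1*8823)/(-29890) - 22506/10003/40517 = (2831 - 8823)*(-1/29890) - 22506*40517/10003 = -5992*(-1/29890) - 911875602/10003 = 428/2135 - 911875602/10003 = -278121446998/3050915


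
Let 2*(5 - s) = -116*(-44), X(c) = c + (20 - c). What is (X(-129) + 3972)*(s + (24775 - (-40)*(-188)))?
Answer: 58714336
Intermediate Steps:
X(c) = 20
s = -2547 (s = 5 - (-58)*(-44) = 5 - ½*5104 = 5 - 2552 = -2547)
(X(-129) + 3972)*(s + (24775 - (-40)*(-188))) = (20 + 3972)*(-2547 + (24775 - (-40)*(-188))) = 3992*(-2547 + (24775 - 1*7520)) = 3992*(-2547 + (24775 - 7520)) = 3992*(-2547 + 17255) = 3992*14708 = 58714336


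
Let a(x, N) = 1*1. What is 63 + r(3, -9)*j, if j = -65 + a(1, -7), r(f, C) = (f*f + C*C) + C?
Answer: -5121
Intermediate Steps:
a(x, N) = 1
r(f, C) = C + C² + f² (r(f, C) = (f² + C²) + C = (C² + f²) + C = C + C² + f²)
j = -64 (j = -65 + 1 = -64)
63 + r(3, -9)*j = 63 + (-9 + (-9)² + 3²)*(-64) = 63 + (-9 + 81 + 9)*(-64) = 63 + 81*(-64) = 63 - 5184 = -5121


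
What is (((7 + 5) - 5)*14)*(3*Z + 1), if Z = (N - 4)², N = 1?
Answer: 2744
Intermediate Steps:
Z = 9 (Z = (1 - 4)² = (-3)² = 9)
(((7 + 5) - 5)*14)*(3*Z + 1) = (((7 + 5) - 5)*14)*(3*9 + 1) = ((12 - 5)*14)*(27 + 1) = (7*14)*28 = 98*28 = 2744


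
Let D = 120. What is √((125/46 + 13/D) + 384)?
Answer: √736670910/1380 ≈ 19.668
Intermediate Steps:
√((125/46 + 13/D) + 384) = √((125/46 + 13/120) + 384) = √(7799/2760 + 384) = √(1067639/2760) = √736670910/1380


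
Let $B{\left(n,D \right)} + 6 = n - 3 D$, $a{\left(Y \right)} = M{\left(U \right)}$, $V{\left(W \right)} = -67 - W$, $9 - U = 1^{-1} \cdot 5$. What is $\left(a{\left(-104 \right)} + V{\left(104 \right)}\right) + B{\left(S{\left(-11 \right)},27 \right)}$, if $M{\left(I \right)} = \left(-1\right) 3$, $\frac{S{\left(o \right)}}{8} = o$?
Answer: $-349$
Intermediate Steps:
$S{\left(o \right)} = 8 o$
$U = 4$ ($U = 9 - 1^{-1} \cdot 5 = 9 - 1 \cdot 5 = 9 - 5 = 4$)
$M{\left(I \right)} = -3$
$a{\left(Y \right)} = -3$
$B{\left(n,D \right)} = -6 + n - 3 D$ ($B{\left(n,D \right)} = -6 - \left(- n + 3 D\right) = -6 + n - 3 D$)
$\left(a{\left(-104 \right)} + V{\left(104 \right)}\right) + B{\left(S{\left(-11 \right)},27 \right)} = \left(-3 - 171\right) - 175 = -174 - 175 = -349$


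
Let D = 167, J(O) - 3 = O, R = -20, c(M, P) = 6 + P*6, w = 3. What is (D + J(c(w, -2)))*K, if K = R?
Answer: -3280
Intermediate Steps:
c(M, P) = 6 + 6*P
J(O) = 3 + O
K = -20
(D + J(c(w, -2)))*K = (167 + (3 + (6 + 6*(-2))))*(-20) = (167 + (3 + (6 - 12)))*(-20) = (167 + (3 - 6))*(-20) = (167 - 3)*(-20) = 164*(-20) = -3280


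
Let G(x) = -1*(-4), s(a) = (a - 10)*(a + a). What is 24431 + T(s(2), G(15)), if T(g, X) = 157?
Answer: 24588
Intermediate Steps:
s(a) = 2*a*(-10 + a) (s(a) = (-10 + a)*(2*a) = 2*a*(-10 + a))
G(x) = 4
24431 + T(s(2), G(15)) = 24431 + 157 = 24588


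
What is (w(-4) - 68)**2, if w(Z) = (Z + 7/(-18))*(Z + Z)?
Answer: 87616/81 ≈ 1081.7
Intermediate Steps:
w(Z) = 2*Z*(-7/18 + Z) (w(Z) = (Z + 7*(-1/18))*(2*Z) = (Z - 7/18)*(2*Z) = (-7/18 + Z)*(2*Z) = 2*Z*(-7/18 + Z))
(w(-4) - 68)**2 = ((1/9)*(-4)*(-7 + 18*(-4)) - 68)**2 = ((1/9)*(-4)*(-7 - 72) - 68)**2 = ((1/9)*(-4)*(-79) - 68)**2 = (316/9 - 68)**2 = (-296/9)**2 = 87616/81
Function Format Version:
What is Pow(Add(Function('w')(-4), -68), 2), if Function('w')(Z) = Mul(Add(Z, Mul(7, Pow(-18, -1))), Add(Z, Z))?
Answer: Rational(87616, 81) ≈ 1081.7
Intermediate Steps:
Function('w')(Z) = Mul(2, Z, Add(Rational(-7, 18), Z)) (Function('w')(Z) = Mul(Add(Z, Mul(7, Rational(-1, 18))), Mul(2, Z)) = Mul(Add(Z, Rational(-7, 18)), Mul(2, Z)) = Mul(Add(Rational(-7, 18), Z), Mul(2, Z)) = Mul(2, Z, Add(Rational(-7, 18), Z)))
Pow(Add(Function('w')(-4), -68), 2) = Pow(Add(Mul(Rational(1, 9), -4, Add(-7, Mul(18, -4))), -68), 2) = Pow(Add(Mul(Rational(1, 9), -4, Add(-7, -72)), -68), 2) = Pow(Add(Mul(Rational(1, 9), -4, -79), -68), 2) = Pow(Add(Rational(316, 9), -68), 2) = Pow(Rational(-296, 9), 2) = Rational(87616, 81)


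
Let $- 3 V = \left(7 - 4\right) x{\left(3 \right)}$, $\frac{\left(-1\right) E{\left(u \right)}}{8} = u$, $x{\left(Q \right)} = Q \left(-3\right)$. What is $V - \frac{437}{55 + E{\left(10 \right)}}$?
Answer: $\frac{662}{25} \approx 26.48$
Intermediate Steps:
$x{\left(Q \right)} = - 3 Q$
$E{\left(u \right)} = - 8 u$
$V = 9$ ($V = - \frac{\left(7 - 4\right) \left(\left(-3\right) 3\right)}{3} = - \frac{3 \left(-9\right)}{3} = \left(- \frac{1}{3}\right) \left(-27\right) = 9$)
$V - \frac{437}{55 + E{\left(10 \right)}} = 9 - \frac{437}{55 - 80} = 9 - \frac{437}{-25} = 9 - - \frac{437}{25} = 9 + \frac{437}{25} = \frac{662}{25}$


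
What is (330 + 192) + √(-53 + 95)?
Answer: 522 + √42 ≈ 528.48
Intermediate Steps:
(330 + 192) + √(-53 + 95) = 522 + √42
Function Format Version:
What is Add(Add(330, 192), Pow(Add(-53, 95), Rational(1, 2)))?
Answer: Add(522, Pow(42, Rational(1, 2))) ≈ 528.48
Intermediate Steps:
Add(Add(330, 192), Pow(Add(-53, 95), Rational(1, 2))) = Add(522, Pow(42, Rational(1, 2)))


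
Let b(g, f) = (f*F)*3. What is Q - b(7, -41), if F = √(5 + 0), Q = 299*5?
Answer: 1495 + 123*√5 ≈ 1770.0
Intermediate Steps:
Q = 1495
F = √5 ≈ 2.2361
b(g, f) = 3*f*√5 (b(g, f) = (f*√5)*3 = 3*f*√5)
Q - b(7, -41) = 1495 - 3*(-41)*√5 = 1495 - (-123)*√5 = 1495 + 123*√5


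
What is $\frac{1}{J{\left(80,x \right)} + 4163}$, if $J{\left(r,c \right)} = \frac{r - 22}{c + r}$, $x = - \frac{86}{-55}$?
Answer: $\frac{2243}{9339204} \approx 0.00024017$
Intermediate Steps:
$x = \frac{86}{55}$ ($x = \left(-86\right) \left(- \frac{1}{55}\right) = \frac{86}{55} \approx 1.5636$)
$J{\left(r,c \right)} = \frac{-22 + r}{c + r}$
$\frac{1}{J{\left(80,x \right)} + 4163} = \frac{1}{\frac{-22 + 80}{\frac{86}{55} + 80} + 4163} = \frac{1}{\frac{1}{\frac{4486}{55}} \cdot 58 + 4163} = \frac{1}{\frac{55}{4486} \cdot 58 + 4163} = \frac{1}{\frac{1595}{2243} + 4163} = \frac{1}{\frac{9339204}{2243}} = \frac{2243}{9339204}$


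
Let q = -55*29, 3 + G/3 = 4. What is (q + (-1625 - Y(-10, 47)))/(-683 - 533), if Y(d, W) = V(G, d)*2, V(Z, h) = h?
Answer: 50/19 ≈ 2.6316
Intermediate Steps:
G = 3 (G = -9 + 3*4 = -9 + 12 = 3)
q = -1595
Y(d, W) = 2*d (Y(d, W) = d*2 = 2*d)
(q + (-1625 - Y(-10, 47)))/(-683 - 533) = (-1595 + (-1625 - 2*(-10)))/(-683 - 533) = (-1595 + (-1625 - 1*(-20)))/(-1216) = (-1595 + (-1625 + 20))*(-1/1216) = (-1595 - 1605)*(-1/1216) = -3200*(-1/1216) = 50/19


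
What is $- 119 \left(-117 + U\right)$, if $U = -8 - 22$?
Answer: $17493$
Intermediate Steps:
$U = -30$
$- 119 \left(-117 + U\right) = - 119 \left(-117 - 30\right) = \left(-119\right) \left(-147\right) = 17493$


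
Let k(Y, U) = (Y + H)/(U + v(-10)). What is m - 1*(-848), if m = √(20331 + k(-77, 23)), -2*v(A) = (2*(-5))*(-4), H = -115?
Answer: 848 + √20267 ≈ 990.36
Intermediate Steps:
v(A) = -20 (v(A) = -2*(-5)*(-4)/2 = -(-5)*(-4) = -½*40 = -20)
k(Y, U) = (-115 + Y)/(-20 + U) (k(Y, U) = (Y - 115)/(U - 20) = (-115 + Y)/(-20 + U))
m = √20267 (m = √(20331 + (-115 - 77)/(-20 + 23)) = √(20331 - 192/3) = √(20331 + (⅓)*(-192)) = √(20331 - 64) = √20267 ≈ 142.36)
m - 1*(-848) = √20267 - 1*(-848) = √20267 + 848 = 848 + √20267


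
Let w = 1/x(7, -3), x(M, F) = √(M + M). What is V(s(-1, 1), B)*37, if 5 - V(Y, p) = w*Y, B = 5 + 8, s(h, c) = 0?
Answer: 185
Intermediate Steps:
x(M, F) = √2*√M (x(M, F) = √(2*M) = √2*√M)
w = √14/14 (w = 1/(√2*√7) = 1/(√14) = √14/14 ≈ 0.26726)
B = 13
V(Y, p) = 5 - Y*√14/14 (V(Y, p) = 5 - √14/14*Y = 5 - Y*√14/14)
V(s(-1, 1), B)*37 = (5 - 1/14*0*√14)*37 = (5 + 0)*37 = 5*37 = 185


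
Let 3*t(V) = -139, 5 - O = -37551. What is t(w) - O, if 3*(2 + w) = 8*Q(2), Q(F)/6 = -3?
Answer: -112807/3 ≈ -37602.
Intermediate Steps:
O = 37556 (O = 5 - 1*(-37551) = 5 + 37551 = 37556)
Q(F) = -18 (Q(F) = 6*(-3) = -18)
w = -50 (w = -2 + (8*(-18))/3 = -2 + (1/3)*(-144) = -2 - 48 = -50)
t(V) = -139/3 (t(V) = (1/3)*(-139) = -139/3)
t(w) - O = -139/3 - 1*37556 = -139/3 - 37556 = -112807/3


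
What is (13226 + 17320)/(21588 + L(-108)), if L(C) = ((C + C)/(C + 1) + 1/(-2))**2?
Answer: 1398884616/988749673 ≈ 1.4148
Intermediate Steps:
L(C) = (-1/2 + 2*C/(1 + C))**2 (L(C) = ((2*C)/(1 + C) - 1/2)**2 = (2*C/(1 + C) - 1/2)**2 = (-1/2 + 2*C/(1 + C))**2)
(13226 + 17320)/(21588 + L(-108)) = (13226 + 17320)/(21588 + (-1 + 3*(-108))**2/(4*(1 - 108)**2)) = 30546/(21588 + (1/4)*(-1 - 324)**2/(-107)**2) = 30546/(21588 + (1/4)*(1/11449)*(-325)**2) = 30546/(21588 + (1/4)*(1/11449)*105625) = 30546/(21588 + 105625/45796) = 30546/(988749673/45796) = 30546*(45796/988749673) = 1398884616/988749673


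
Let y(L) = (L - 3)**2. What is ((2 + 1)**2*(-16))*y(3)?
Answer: 0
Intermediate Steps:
y(L) = (-3 + L)**2
((2 + 1)**2*(-16))*y(3) = ((2 + 1)**2*(-16))*(-3 + 3)**2 = (3**2*(-16))*0**2 = (9*(-16))*0 = -144*0 = 0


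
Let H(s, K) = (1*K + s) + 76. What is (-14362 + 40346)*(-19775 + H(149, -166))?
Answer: -512300544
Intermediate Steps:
H(s, K) = 76 + K + s (H(s, K) = (K + s) + 76 = 76 + K + s)
(-14362 + 40346)*(-19775 + H(149, -166)) = (-14362 + 40346)*(-19775 + (76 - 166 + 149)) = 25984*(-19775 + 59) = 25984*(-19716) = -512300544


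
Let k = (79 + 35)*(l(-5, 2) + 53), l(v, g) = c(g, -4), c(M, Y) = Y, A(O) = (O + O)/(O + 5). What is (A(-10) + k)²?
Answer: 31248100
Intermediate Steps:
A(O) = 2*O/(5 + O) (A(O) = (2*O)/(5 + O) = 2*O/(5 + O))
l(v, g) = -4
k = 5586 (k = (79 + 35)*(-4 + 53) = 114*49 = 5586)
(A(-10) + k)² = (2*(-10)/(5 - 10) + 5586)² = (2*(-10)/(-5) + 5586)² = (2*(-10)*(-⅕) + 5586)² = (4 + 5586)² = 5590² = 31248100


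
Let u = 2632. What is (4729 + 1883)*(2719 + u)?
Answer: 35380812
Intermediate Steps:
(4729 + 1883)*(2719 + u) = (4729 + 1883)*(2719 + 2632) = 6612*5351 = 35380812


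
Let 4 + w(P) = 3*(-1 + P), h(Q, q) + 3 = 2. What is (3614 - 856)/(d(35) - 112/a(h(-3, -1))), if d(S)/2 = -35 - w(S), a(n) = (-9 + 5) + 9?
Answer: -985/103 ≈ -9.5631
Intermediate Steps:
h(Q, q) = -1 (h(Q, q) = -3 + 2 = -1)
w(P) = -7 + 3*P (w(P) = -4 + 3*(-1 + P) = -4 + (-3 + 3*P) = -7 + 3*P)
a(n) = 5 (a(n) = -4 + 9 = 5)
d(S) = -56 - 6*S (d(S) = 2*(-35 - (-7 + 3*S)) = 2*(-35 + (7 - 3*S)) = 2*(-28 - 3*S) = -56 - 6*S)
(3614 - 856)/(d(35) - 112/a(h(-3, -1))) = (3614 - 856)/((-56 - 6*35) - 112/5) = 2758/((-56 - 210) - 112*⅕) = 2758/(-266 - 112/5) = 2758/(-1442/5) = 2758*(-5/1442) = -985/103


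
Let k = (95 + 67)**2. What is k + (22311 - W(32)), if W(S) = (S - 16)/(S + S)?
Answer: 194219/4 ≈ 48555.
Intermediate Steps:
W(S) = (-16 + S)/(2*S) (W(S) = (-16 + S)/((2*S)) = (-16 + S)*(1/(2*S)) = (-16 + S)/(2*S))
k = 26244 (k = 162**2 = 26244)
k + (22311 - W(32)) = 26244 + (22311 - (-16 + 32)/(2*32)) = 26244 + (22311 - 16/(2*32)) = 26244 + (22311 - 1*1/4) = 26244 + (22311 - 1/4) = 26244 + 89243/4 = 194219/4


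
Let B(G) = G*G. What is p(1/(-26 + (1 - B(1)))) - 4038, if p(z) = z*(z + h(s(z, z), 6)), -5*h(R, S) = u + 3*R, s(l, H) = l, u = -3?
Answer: -3412129/845 ≈ -4038.0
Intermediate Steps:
B(G) = G²
h(R, S) = ⅗ - 3*R/5 (h(R, S) = -(-3 + 3*R)/5 = ⅗ - 3*R/5)
p(z) = z*(⅗ + 2*z/5) (p(z) = z*(z + (⅗ - 3*z/5)) = z*(⅗ + 2*z/5))
p(1/(-26 + (1 - B(1)))) - 4038 = (3 + 2/(-26 + (1 - 1*1²)))/(5*(-26 + (1 - 1*1²))) - 4038 = (3 + 2/(-26 + (1 - 1*1)))/(5*(-26 + (1 - 1*1))) - 4038 = (3 + 2/(-26 + (1 - 1)))/(5*(-26 + (1 - 1))) - 4038 = (3 + 2/(-26 + 0))/(5*(-26 + 0)) - 4038 = (⅕)*(3 + 2/(-26))/(-26) - 4038 = (⅕)*(-1/26)*(3 + 2*(-1/26)) - 4038 = (⅕)*(-1/26)*(3 - 1/13) - 4038 = (⅕)*(-1/26)*(38/13) - 4038 = -19/845 - 4038 = -3412129/845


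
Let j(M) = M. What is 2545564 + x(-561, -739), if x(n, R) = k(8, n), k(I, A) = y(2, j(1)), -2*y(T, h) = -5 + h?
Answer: 2545566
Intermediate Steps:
y(T, h) = 5/2 - h/2 (y(T, h) = -(-5 + h)/2 = 5/2 - h/2)
k(I, A) = 2 (k(I, A) = 5/2 - 1/2*1 = 5/2 - 1/2 = 2)
x(n, R) = 2
2545564 + x(-561, -739) = 2545564 + 2 = 2545566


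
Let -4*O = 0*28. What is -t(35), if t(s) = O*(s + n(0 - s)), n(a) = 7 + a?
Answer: 0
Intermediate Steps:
O = 0 (O = -0*28 = -¼*0 = 0)
t(s) = 0 (t(s) = 0*(s + (7 + (0 - s))) = 0*(s + (7 - s)) = 0*7 = 0)
-t(35) = -1*0 = 0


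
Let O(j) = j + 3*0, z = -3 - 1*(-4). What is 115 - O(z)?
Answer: 114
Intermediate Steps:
z = 1 (z = -3 + 4 = 1)
O(j) = j (O(j) = j + 0 = j)
115 - O(z) = 115 - 1*1 = 115 - 1 = 114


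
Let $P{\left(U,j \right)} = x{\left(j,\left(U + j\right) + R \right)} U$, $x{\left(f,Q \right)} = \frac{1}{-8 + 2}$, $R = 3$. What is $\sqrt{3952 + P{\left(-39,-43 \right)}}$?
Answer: $\frac{\sqrt{15834}}{2} \approx 62.917$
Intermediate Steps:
$x{\left(f,Q \right)} = - \frac{1}{6}$ ($x{\left(f,Q \right)} = \frac{1}{-6} = - \frac{1}{6}$)
$P{\left(U,j \right)} = - \frac{U}{6}$
$\sqrt{3952 + P{\left(-39,-43 \right)}} = \sqrt{3952 - - \frac{13}{2}} = \sqrt{3952 + \frac{13}{2}} = \sqrt{\frac{7917}{2}} = \frac{\sqrt{15834}}{2}$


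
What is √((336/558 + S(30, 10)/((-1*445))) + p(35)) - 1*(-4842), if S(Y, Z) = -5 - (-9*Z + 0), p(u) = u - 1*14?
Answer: 4842 + 2*√366712485/8277 ≈ 4846.6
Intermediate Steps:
p(u) = -14 + u (p(u) = u - 14 = -14 + u)
S(Y, Z) = -5 + 9*Z (S(Y, Z) = -5 - (-9)*Z = -5 + 9*Z)
√((336/558 + S(30, 10)/((-1*445))) + p(35)) - 1*(-4842) = √((336/558 + (-5 + 9*10)/((-1*445))) + (-14 + 35)) - 1*(-4842) = √((336*(1/558) + (-5 + 90)/(-445)) + 21) + 4842 = √((56/93 + 85*(-1/445)) + 21) + 4842 = √((56/93 - 17/89) + 21) + 4842 = √(3403/8277 + 21) + 4842 = √(177220/8277) + 4842 = 2*√366712485/8277 + 4842 = 4842 + 2*√366712485/8277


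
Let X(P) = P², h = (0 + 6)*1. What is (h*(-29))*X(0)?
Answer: 0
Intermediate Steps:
h = 6 (h = 6*1 = 6)
(h*(-29))*X(0) = (6*(-29))*0² = -174*0 = 0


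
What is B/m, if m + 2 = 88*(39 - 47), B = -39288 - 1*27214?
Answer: 33251/353 ≈ 94.195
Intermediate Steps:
B = -66502 (B = -39288 - 27214 = -66502)
m = -706 (m = -2 + 88*(39 - 47) = -2 + 88*(-8) = -2 - 704 = -706)
B/m = -66502/(-706) = -66502*(-1/706) = 33251/353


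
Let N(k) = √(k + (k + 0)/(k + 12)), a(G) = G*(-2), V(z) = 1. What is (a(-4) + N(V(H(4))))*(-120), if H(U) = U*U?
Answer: -960 - 120*√182/13 ≈ -1084.5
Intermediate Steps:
H(U) = U²
a(G) = -2*G
N(k) = √(k + k/(12 + k))
(a(-4) + N(V(H(4))))*(-120) = (-2*(-4) + √(1*(13 + 1)/(12 + 1)))*(-120) = (8 + √(1*14/13))*(-120) = (8 + √(1*(1/13)*14))*(-120) = (8 + √(14/13))*(-120) = (8 + √182/13)*(-120) = -960 - 120*√182/13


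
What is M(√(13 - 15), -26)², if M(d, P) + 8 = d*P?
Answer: -1288 + 416*I*√2 ≈ -1288.0 + 588.31*I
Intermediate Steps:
M(d, P) = -8 + P*d (M(d, P) = -8 + d*P = -8 + P*d)
M(√(13 - 15), -26)² = (-8 - 26*√(13 - 15))² = (-8 - 26*I*√2)²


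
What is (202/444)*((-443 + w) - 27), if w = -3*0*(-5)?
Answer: -23735/111 ≈ -213.83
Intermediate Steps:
w = 0 (w = 0*(-5) = 0)
(202/444)*((-443 + w) - 27) = (202/444)*((-443 + 0) - 27) = (202*(1/444))*(-443 - 27) = (101/222)*(-470) = -23735/111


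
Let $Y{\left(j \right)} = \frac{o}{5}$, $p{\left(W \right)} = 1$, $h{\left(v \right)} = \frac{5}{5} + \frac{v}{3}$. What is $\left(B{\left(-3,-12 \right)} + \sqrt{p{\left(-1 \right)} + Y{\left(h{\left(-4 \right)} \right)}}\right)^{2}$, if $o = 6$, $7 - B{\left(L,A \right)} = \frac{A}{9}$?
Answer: $\frac{3224}{45} + \frac{10 \sqrt{55}}{3} \approx 96.365$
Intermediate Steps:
$B{\left(L,A \right)} = 7 - \frac{A}{9}$
$h{\left(v \right)} = 1 + \frac{v}{3}$ ($h{\left(v \right)} = 5 \cdot \frac{1}{5} + v \frac{1}{3} = 1 + \frac{v}{3}$)
$Y{\left(j \right)} = \frac{6}{5}$
$\left(B{\left(-3,-12 \right)} + \sqrt{p{\left(-1 \right)} + Y{\left(h{\left(-4 \right)} \right)}}\right)^{2} = \left(\left(7 - - \frac{4}{3}\right) + \sqrt{1 + \frac{6}{5}}\right)^{2} = \left(\left(7 + \frac{4}{3}\right) + \sqrt{\frac{11}{5}}\right)^{2} = \left(\frac{25}{3} + \frac{\sqrt{55}}{5}\right)^{2}$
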